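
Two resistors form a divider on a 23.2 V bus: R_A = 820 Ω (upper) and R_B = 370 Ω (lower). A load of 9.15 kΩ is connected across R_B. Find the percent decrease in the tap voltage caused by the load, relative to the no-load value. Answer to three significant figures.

2.71 %

The divider's output (Thévenin) resistance is R_A‖R_B = 255.0 Ω.
Fractional drop under load = R_th/(R_th + R_L) = 255.0 / (255.0 + 9150) = 0.02711.
So the output falls by 2.71 %.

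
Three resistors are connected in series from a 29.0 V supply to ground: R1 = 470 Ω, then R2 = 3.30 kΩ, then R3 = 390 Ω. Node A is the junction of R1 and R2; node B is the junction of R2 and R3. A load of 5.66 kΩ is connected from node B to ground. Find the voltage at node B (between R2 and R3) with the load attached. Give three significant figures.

V ≈ 2.56 V

At node B, R3 is in parallel with the load: R3‖R_L = 364.9 Ω.
Below node A the resistance is R2 + (R3‖R_L) = 3665 Ω, so V_A = 29.0 × 3665/4135 = 25.70 V.
Then V_B = V_A × (R3‖R_L)/(R2 + R3‖R_L) = 25.70 × 364.9/3665 = 2.56 V.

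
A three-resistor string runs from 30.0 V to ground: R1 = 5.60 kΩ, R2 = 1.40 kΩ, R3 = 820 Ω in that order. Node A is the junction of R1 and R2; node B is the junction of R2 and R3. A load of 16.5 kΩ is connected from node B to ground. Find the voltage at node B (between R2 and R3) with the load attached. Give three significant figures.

V ≈ 3.01 V

At node B, R3 is in parallel with the load: R3‖R_L = 781.2 Ω.
Below node A the resistance is R2 + (R3‖R_L) = 2181 Ω, so V_A = 30.0 × 2181/7781 = 8.409 V.
Then V_B = V_A × (R3‖R_L)/(R2 + R3‖R_L) = 8.409 × 781.2/2181 = 3.01 V.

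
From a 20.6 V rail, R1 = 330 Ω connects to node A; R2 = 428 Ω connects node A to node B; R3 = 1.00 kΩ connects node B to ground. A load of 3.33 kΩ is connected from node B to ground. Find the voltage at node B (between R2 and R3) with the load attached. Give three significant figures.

V ≈ 10.4 V

At node B, R3 is in parallel with the load: R3‖R_L = 769.1 Ω.
Below node A the resistance is R2 + (R3‖R_L) = 1197 Ω, so V_A = 20.6 × 1197/1527 = 16.15 V.
Then V_B = V_A × (R3‖R_L)/(R2 + R3‖R_L) = 16.15 × 769.1/1197 = 10.4 V.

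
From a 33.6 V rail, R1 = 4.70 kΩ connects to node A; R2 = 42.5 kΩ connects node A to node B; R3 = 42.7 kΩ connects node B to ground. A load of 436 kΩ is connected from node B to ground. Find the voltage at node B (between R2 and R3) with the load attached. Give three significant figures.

V ≈ 15.2 V

At node B, R3 is in parallel with the load: R3‖R_L = 38.89 kΩ.
Below node A the resistance is R2 + (R3‖R_L) = 81.39 kΩ, so V_A = 33.6 × 81.39/86.09 = 31.77 V.
Then V_B = V_A × (R3‖R_L)/(R2 + R3‖R_L) = 31.77 × 38.89/81.39 = 15.2 V.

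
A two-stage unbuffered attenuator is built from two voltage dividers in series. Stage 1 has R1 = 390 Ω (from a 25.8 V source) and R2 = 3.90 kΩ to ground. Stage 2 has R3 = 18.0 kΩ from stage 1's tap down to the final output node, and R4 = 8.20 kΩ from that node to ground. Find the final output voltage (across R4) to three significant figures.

V_out ≈ 7.24 V

Stage 2 presents R3+R4 = 26200 Ω as a load on stage 1's tap.
Stage 1's lower leg becomes R2‖(R3+R4) = 3395 Ω, so V_mid = 25.8 × 3395/3785 = 23.14 V.
Stage 2 is itself unloaded: V_out = V_mid × R4/(R3+R4) = 23.14 × 8200/26200 = 7.24 V.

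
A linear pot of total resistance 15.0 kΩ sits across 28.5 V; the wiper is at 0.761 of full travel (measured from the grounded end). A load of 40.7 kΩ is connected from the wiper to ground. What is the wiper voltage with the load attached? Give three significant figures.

The wiper splits the pot into (1−α)R = 3.585 kΩ above and αR = 11.41 kΩ below.
Lower section ‖ load = 8.915 kΩ.
V_wiper = 28.5 × 8.915/(3.585 + 8.915) = 20.3 V.

V ≈ 20.3 V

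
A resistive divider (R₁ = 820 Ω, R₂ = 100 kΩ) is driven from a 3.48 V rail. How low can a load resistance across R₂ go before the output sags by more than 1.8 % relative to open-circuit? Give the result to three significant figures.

Output resistance R_th = R₁‖R₂ = (820 × 100000)/100800 = 813.3 Ω.
The fractional drop is R_th/(R_th + R_L); requiring this ≤ 0.0180 gives R_L ≥ R_th(1/0.0180 − 1) = 813.3 × 54.56 = 44.4 kΩ.

R_L(min) ≈ 44.4 kΩ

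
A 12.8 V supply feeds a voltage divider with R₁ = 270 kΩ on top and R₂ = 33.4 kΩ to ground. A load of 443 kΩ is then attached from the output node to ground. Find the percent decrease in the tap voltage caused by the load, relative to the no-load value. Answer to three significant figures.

The divider's output (Thévenin) resistance is R₁‖R₂ = 29.72 kΩ.
Fractional drop under load = R_th/(R_th + R_L) = 29.72 / (29.72 + 443) = 0.06288.
So the output falls by 6.29 %.

6.29 %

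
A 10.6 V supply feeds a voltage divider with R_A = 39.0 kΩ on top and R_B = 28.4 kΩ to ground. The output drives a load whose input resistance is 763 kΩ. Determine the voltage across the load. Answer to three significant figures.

The load sits in parallel with R_B: R_B‖R_L = (28.4 × 763) / (28.4 + 763) = 27.38 kΩ.
V_out = 10.6 × 27.38 / (39.0 + 27.38) = 10.6 × 27.38/66.38 = 4.37 V.

V_out ≈ 4.37 V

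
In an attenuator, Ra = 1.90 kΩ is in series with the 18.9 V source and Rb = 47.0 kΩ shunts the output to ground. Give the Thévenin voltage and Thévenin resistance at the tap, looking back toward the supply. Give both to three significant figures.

V_th is the open-circuit tap voltage: 18.9 × 47.0/(1.90 + 47.0) = 18.2 V.
With the supply zeroed, Ra and Rb appear in parallel from the tap: R_th = Ra‖Rb = (1.90 × 47.0)/48.90 = 1.83 kΩ.

V_th = 18.2 V, R_th = 1.83 kΩ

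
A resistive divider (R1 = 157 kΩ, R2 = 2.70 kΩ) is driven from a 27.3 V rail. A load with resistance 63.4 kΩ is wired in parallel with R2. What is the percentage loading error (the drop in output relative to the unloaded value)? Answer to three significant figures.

4.02 %

The divider's output (Thévenin) resistance is R1‖R2 = 2.654 kΩ.
Fractional drop under load = R_th/(R_th + R_L) = 2.654 / (2.654 + 63.4) = 0.04018.
So the output falls by 4.02 %.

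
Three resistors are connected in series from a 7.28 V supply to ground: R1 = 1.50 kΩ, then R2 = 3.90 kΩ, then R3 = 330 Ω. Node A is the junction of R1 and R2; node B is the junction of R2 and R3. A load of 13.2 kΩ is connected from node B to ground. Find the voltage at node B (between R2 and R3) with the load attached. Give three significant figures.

At node B, R3 is in parallel with the load: R3‖R_L = 322.0 Ω.
Below node A the resistance is R2 + (R3‖R_L) = 4222 Ω, so V_A = 7.28 × 4222/5722 = 5.372 V.
Then V_B = V_A × (R3‖R_L)/(R2 + R3‖R_L) = 5.372 × 322.0/4222 = 0.410 V.

V ≈ 0.410 V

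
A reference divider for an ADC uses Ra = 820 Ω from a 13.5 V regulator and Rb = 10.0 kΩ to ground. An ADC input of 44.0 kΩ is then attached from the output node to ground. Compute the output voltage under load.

V_out ≈ 12.3 V

The load sits in parallel with Rb: Rb‖R_L = (10000 × 44000) / (10000 + 44000) = 8148 Ω.
V_out = 13.5 × 8148 / (820 + 8148) = 13.5 × 8148/8968 = 12.3 V.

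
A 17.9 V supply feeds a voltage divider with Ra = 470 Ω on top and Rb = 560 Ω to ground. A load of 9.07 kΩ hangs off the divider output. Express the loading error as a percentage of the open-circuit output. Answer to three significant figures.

2.74 %

The divider's output (Thévenin) resistance is Ra‖Rb = 255.5 Ω.
Fractional drop under load = R_th/(R_th + R_L) = 255.5 / (255.5 + 9070) = 0.02740.
So the output falls by 2.74 %.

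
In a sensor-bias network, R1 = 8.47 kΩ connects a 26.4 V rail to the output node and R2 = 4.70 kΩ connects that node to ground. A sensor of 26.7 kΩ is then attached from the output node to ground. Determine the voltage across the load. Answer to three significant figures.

The load sits in parallel with R2: R2‖R_L = (4.70 × 26.7) / (4.70 + 26.7) = 3.996 kΩ.
V_out = 26.4 × 3.996 / (8.47 + 3.996) = 26.4 × 3.996/12.47 = 8.46 V.

V_out ≈ 8.46 V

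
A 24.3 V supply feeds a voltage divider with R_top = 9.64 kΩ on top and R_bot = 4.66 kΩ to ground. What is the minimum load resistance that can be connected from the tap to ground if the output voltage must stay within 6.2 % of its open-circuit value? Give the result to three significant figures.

R_L(min) ≈ 47.5 kΩ

Output resistance R_th = R_top‖R_bot = (9.64 × 4.66)/14.30 = 3.141 kΩ.
The fractional drop is R_th/(R_th + R_L); requiring this ≤ 0.0620 gives R_L ≥ R_th(1/0.0620 − 1) = 3.141 × 15.13 = 47.5 kΩ.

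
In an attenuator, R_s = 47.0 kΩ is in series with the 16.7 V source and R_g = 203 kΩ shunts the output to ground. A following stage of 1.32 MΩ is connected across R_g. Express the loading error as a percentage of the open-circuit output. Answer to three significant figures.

2.81 %

The divider's output (Thévenin) resistance is R_s‖R_g = 38.16 kΩ.
Fractional drop under load = R_th/(R_th + R_L) = 38.16 / (38.16 + 1320) = 0.02810.
So the output falls by 2.81 %.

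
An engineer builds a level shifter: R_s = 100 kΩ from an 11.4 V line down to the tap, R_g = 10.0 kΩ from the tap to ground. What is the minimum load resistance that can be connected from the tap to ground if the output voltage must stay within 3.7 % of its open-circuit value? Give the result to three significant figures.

Output resistance R_th = R_s‖R_g = (100 × 10.0)/110.0 = 9.091 kΩ.
The fractional drop is R_th/(R_th + R_L); requiring this ≤ 0.0370 gives R_L ≥ R_th(1/0.0370 − 1) = 9.091 × 26.03 = 237 kΩ.

R_L(min) ≈ 237 kΩ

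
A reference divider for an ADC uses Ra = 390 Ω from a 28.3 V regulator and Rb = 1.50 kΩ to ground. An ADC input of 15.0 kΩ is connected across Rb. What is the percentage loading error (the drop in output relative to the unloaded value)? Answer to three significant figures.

2.02 %

The divider's output (Thévenin) resistance is Ra‖Rb = 309.5 Ω.
Fractional drop under load = R_th/(R_th + R_L) = 309.5 / (309.5 + 15000) = 0.02022.
So the output falls by 2.02 %.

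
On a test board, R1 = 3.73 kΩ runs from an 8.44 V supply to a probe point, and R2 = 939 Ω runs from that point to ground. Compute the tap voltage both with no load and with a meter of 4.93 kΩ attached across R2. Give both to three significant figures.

Open-circuit: V = 8.44 × 939/(3730 + 939) = 1.70 V.
With the load, R2 becomes R2‖R_L = 788.8 Ω, so V = 8.44 × 788.8/4519 = 1.47 V.

Unloaded: 1.70 V; loaded: 1.47 V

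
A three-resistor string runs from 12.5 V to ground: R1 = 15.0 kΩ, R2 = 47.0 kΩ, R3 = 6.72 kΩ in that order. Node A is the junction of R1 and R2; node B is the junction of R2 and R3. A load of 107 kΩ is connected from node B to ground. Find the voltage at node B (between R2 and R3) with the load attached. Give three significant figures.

At node B, R3 is in parallel with the load: R3‖R_L = 6.323 kΩ.
Below node A the resistance is R2 + (R3‖R_L) = 53.32 kΩ, so V_A = 12.5 × 53.32/68.32 = 9.756 V.
Then V_B = V_A × (R3‖R_L)/(R2 + R3‖R_L) = 9.756 × 6.323/53.32 = 1.16 V.

V ≈ 1.16 V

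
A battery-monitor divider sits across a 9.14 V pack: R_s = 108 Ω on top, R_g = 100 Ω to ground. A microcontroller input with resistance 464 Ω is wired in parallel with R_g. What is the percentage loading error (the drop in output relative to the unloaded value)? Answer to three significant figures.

10.1 %

The divider's output (Thévenin) resistance is R_s‖R_g = 51.92 Ω.
Fractional drop under load = R_th/(R_th + R_L) = 51.92 / (51.92 + 464) = 0.1006.
So the output falls by 10.1 %.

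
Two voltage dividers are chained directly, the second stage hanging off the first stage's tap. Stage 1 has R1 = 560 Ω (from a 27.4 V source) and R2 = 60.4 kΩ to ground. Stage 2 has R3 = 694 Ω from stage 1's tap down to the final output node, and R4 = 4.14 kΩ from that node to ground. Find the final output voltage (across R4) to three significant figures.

V_out ≈ 20.9 V

Stage 2 presents R3+R4 = 4834 Ω as a load on stage 1's tap.
Stage 1's lower leg becomes R2‖(R3+R4) = 4476 Ω, so V_mid = 27.4 × 4476/5036 = 24.35 V.
Stage 2 is itself unloaded: V_out = V_mid × R4/(R3+R4) = 24.35 × 4140/4834 = 20.9 V.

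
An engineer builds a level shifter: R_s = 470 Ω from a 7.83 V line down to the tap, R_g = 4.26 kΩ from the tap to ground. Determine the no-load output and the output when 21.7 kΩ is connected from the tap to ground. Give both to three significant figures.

Open-circuit: V = 7.83 × 4260/(470 + 4260) = 7.05 V.
With the load, R_g becomes R_g‖R_L = 3561 Ω, so V = 7.83 × 3561/4031 = 6.92 V.

Unloaded: 7.05 V; loaded: 6.92 V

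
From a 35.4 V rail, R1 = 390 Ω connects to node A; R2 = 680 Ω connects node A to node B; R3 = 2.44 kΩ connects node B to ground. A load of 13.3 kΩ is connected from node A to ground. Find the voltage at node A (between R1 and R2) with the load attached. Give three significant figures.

V ≈ 30.7 V

Below node A the series string R2+R3 = 3120 Ω sits in parallel with the 13300 Ω load: 2527 Ω.
V_A = 35.4 × 2527/(390 + 2527) = 30.7 V.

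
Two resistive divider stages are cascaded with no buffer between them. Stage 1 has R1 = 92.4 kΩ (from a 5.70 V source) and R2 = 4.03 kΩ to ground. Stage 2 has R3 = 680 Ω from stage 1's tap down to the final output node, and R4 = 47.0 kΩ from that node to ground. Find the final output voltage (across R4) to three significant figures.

V_out ≈ 0.217 V

Stage 2 presents R3+R4 = 47680 Ω as a load on stage 1's tap.
Stage 1's lower leg becomes R2‖(R3+R4) = 3716 Ω, so V_mid = 5.70 × 3716/96120 = 0.2204 V.
Stage 2 is itself unloaded: V_out = V_mid × R4/(R3+R4) = 0.2204 × 47000/47680 = 0.217 V.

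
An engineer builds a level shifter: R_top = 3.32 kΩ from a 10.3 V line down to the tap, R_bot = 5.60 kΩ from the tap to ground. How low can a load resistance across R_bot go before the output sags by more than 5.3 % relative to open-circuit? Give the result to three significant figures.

Output resistance R_th = R_top‖R_bot = (3.32 × 5.60)/8.920 = 2.084 kΩ.
The fractional drop is R_th/(R_th + R_L); requiring this ≤ 0.0530 gives R_L ≥ R_th(1/0.0530 − 1) = 2.084 × 17.87 = 37.2 kΩ.

R_L(min) ≈ 37.2 kΩ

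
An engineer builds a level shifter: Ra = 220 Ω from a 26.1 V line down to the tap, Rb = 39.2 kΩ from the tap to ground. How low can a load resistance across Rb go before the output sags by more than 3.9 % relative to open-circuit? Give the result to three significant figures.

R_L(min) ≈ 5.39 kΩ

Output resistance R_th = Ra‖Rb = (220 × 39200)/39420 = 218.8 Ω.
The fractional drop is R_th/(R_th + R_L); requiring this ≤ 0.0390 gives R_L ≥ R_th(1/0.0390 − 1) = 218.8 × 24.64 = 5.39 kΩ.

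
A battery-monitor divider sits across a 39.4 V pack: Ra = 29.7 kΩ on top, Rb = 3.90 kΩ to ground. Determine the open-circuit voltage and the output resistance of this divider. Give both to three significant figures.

V_th = 4.57 V, R_th = 3.45 kΩ

V_th is the open-circuit tap voltage: 39.4 × 3.90/(29.7 + 3.90) = 4.57 V.
With the supply zeroed, Ra and Rb appear in parallel from the tap: R_th = Ra‖Rb = (29.7 × 3.90)/33.60 = 3.45 kΩ.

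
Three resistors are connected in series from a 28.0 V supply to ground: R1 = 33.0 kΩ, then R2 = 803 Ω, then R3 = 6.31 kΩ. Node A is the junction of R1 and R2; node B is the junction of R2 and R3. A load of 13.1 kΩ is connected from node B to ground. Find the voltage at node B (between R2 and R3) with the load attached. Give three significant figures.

V ≈ 3.13 V

At node B, R3 is in parallel with the load: R3‖R_L = 4259 Ω.
Below node A the resistance is R2 + (R3‖R_L) = 5062 Ω, so V_A = 28.0 × 5062/38060 = 3.724 V.
Then V_B = V_A × (R3‖R_L)/(R2 + R3‖R_L) = 3.724 × 4259/5062 = 3.13 V.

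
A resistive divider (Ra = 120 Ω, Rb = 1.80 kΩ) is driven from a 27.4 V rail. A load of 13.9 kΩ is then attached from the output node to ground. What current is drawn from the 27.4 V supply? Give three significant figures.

Rb‖R_L = 1594 Ω, so the source sees Ra + Rb‖R_L = 1714 Ω.
I = 27.4 V / 1714 Ω = 16.0 mA.

I ≈ 16.0 mA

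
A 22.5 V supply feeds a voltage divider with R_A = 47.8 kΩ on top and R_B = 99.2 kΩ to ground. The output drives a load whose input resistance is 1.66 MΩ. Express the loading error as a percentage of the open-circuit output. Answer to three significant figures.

1.91 %

The divider's output (Thévenin) resistance is R_A‖R_B = 32.26 kΩ.
Fractional drop under load = R_th/(R_th + R_L) = 32.26 / (32.26 + 1660) = 0.01906.
So the output falls by 1.91 %.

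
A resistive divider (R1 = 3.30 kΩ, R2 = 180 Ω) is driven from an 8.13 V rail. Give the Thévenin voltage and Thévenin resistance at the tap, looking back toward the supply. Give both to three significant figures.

V_th is the open-circuit tap voltage: 8.13 × 180/(3300 + 180) = 0.421 V.
With the supply zeroed, R1 and R2 appear in parallel from the tap: R_th = R1‖R2 = (3300 × 180)/3480 = 171 Ω.

V_th = 0.421 V, R_th = 171 Ω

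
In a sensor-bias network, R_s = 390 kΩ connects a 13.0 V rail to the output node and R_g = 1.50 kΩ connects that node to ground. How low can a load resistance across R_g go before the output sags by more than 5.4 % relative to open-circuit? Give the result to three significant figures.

Output resistance R_th = R_s‖R_g = (390 × 1.50)/391.5 = 1.494 kΩ.
The fractional drop is R_th/(R_th + R_L); requiring this ≤ 0.0540 gives R_L ≥ R_th(1/0.0540 − 1) = 1.494 × 17.52 = 26.2 kΩ.

R_L(min) ≈ 26.2 kΩ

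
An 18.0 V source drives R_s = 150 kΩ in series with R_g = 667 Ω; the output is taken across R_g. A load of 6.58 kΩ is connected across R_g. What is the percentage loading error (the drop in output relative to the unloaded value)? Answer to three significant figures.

Unloaded V = 18.0 × 667/150700 = 0.079686 V.
Loaded: R_g‖R_L = 605.6 Ω, giving V = 18.0 × 605.6/150600 = 0.072381 V.
Drop = (0.079686 − 0.072381) / 0.079686 = 9.17 %.

9.17 %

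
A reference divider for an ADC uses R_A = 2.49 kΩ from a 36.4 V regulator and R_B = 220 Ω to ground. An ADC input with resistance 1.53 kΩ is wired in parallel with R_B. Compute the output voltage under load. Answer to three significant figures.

V_out ≈ 2.61 V

The load sits in parallel with R_B: R_B‖R_L = (220 × 1530) / (220 + 1530) = 192.3 Ω.
V_out = 36.4 × 192.3 / (2490 + 192.3) = 36.4 × 192.3/2682 = 2.61 V.
(Unloaded it would have been 2.95 V.)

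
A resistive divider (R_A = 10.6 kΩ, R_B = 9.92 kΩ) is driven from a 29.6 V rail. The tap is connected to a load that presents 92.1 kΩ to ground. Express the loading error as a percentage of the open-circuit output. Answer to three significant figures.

5.27 %

The divider's output (Thévenin) resistance is R_A‖R_B = 5.124 kΩ.
Fractional drop under load = R_th/(R_th + R_L) = 5.124 / (5.124 + 92.1) = 0.05271.
So the output falls by 5.27 %.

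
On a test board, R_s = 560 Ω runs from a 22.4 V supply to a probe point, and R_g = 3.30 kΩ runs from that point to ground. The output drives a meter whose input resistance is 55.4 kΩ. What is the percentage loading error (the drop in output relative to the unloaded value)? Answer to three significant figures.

0.857 %

The divider's output (Thévenin) resistance is R_s‖R_g = 478.8 Ω.
Fractional drop under load = R_th/(R_th + R_L) = 478.8 / (478.8 + 55400) = 0.008568.
So the output falls by 0.857 %.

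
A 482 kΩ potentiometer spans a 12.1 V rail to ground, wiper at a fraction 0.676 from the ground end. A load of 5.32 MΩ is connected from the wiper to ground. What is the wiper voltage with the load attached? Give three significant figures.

The wiper splits the pot into (1−α)R = 156.2 kΩ above and αR = 325.8 kΩ below.
Lower section ‖ load = 307.0 kΩ.
V_wiper = 12.1 × 307.0/(156.2 + 307.0) = 8.02 V.

V ≈ 8.02 V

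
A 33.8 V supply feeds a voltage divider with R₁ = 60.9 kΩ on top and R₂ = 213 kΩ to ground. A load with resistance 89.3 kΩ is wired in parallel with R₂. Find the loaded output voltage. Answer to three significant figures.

The load sits in parallel with R₂: R₂‖R_L = (213 × 89.3) / (213 + 89.3) = 62.92 kΩ.
V_out = 33.8 × 62.92 / (60.9 + 62.92) = 33.8 × 62.92/123.8 = 17.2 V.

V_out ≈ 17.2 V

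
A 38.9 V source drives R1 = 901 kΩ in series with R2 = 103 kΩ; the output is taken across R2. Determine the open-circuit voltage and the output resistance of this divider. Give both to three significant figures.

V_th is the open-circuit tap voltage: 38.9 × 103/(901 + 103) = 3.99 V.
With the supply zeroed, R1 and R2 appear in parallel from the tap: R_th = R1‖R2 = (901 × 103)/1004 = 92.4 kΩ.

V_th = 3.99 V, R_th = 92.4 kΩ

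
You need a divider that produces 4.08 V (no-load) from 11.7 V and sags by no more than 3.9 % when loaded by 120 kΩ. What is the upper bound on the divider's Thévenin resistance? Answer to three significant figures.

R_th ≤ 4.87 kΩ

Loading drop = R_th/(R_th + R_L) ≤ 0.0390, so R_th ≤ R_L · ε/(1−ε) = 120 kΩ × 0.0390/0.9610 = 4.87 kΩ.
(Any R1, R2 with R2/(R1+R2) = 0.349 and R1‖R2 ≤ 4.87 kΩ will meet the spec.)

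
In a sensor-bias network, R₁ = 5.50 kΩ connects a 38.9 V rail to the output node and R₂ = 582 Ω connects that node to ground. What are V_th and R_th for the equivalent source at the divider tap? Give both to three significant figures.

V_th is the open-circuit tap voltage: 38.9 × 582/(5500 + 582) = 3.72 V.
With the supply zeroed, R₁ and R₂ appear in parallel from the tap: R_th = R₁‖R₂ = (5500 × 582)/6082 = 526 Ω.

V_th = 3.72 V, R_th = 526 Ω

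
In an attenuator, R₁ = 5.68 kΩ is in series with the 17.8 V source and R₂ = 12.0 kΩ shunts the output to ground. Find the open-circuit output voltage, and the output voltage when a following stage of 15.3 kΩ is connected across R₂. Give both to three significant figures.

Unloaded: 12.1 V; loaded: 9.65 V

Open-circuit: V = 17.8 × 12.0/(5.68 + 12.0) = 12.1 V.
With the load, R₂ becomes R₂‖R_L = 6.725 kΩ, so V = 17.8 × 6.725/12.41 = 9.65 V.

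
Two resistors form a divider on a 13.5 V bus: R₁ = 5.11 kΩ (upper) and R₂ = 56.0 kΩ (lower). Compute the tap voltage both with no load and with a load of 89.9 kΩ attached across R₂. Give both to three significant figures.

Open-circuit: V = 13.5 × 56.0/(5.11 + 56.0) = 12.4 V.
With the load, R₂ becomes R₂‖R_L = 34.51 kΩ, so V = 13.5 × 34.51/39.62 = 11.8 V.

Unloaded: 12.4 V; loaded: 11.8 V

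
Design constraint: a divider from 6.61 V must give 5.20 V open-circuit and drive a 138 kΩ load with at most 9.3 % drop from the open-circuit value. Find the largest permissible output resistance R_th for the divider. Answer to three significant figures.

Loading drop = R_th/(R_th + R_L) ≤ 0.0930, so R_th ≤ R_L · ε/(1−ε) = 138 kΩ × 0.0930/0.9070 = 14.1 kΩ.
(Any R1, R2 with R2/(R1+R2) = 0.787 and R1‖R2 ≤ 14.1 kΩ will meet the spec.)

R_th ≤ 14.1 kΩ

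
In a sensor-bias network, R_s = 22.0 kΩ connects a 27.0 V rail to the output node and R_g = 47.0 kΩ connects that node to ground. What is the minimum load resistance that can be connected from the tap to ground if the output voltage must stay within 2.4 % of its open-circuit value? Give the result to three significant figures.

R_L(min) ≈ 609 kΩ

Output resistance R_th = R_s‖R_g = (22.0 × 47.0)/69.00 = 14.99 kΩ.
The fractional drop is R_th/(R_th + R_L); requiring this ≤ 0.0240 gives R_L ≥ R_th(1/0.0240 − 1) = 14.99 × 40.67 = 609 kΩ.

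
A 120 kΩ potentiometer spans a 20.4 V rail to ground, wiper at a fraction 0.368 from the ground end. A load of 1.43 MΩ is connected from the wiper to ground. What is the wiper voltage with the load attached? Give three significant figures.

V ≈ 7.36 V

The wiper splits the pot into (1−α)R = 75.84 kΩ above and αR = 44.16 kΩ below.
Lower section ‖ load = 42.84 kΩ.
V_wiper = 20.4 × 42.84/(75.84 + 42.84) = 7.36 V.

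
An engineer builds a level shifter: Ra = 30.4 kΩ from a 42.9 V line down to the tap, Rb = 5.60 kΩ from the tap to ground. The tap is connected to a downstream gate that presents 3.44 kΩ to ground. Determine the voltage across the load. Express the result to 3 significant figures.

The load sits in parallel with Rb: Rb‖R_L = (5.60 × 3.44) / (5.60 + 3.44) = 2.131 kΩ.
V_out = 42.9 × 2.131 / (30.4 + 2.131) = 42.9 × 2.131/32.53 = 2.81 V.
(Unloaded it would have been 6.67 V.)

V_out ≈ 2.81 V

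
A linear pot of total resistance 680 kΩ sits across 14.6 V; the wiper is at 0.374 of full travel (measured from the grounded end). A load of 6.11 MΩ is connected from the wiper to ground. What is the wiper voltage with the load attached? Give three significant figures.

The wiper splits the pot into (1−α)R = 425.7 kΩ above and αR = 254.3 kΩ below.
Lower section ‖ load = 244.2 kΩ.
V_wiper = 14.6 × 244.2/(425.7 + 244.2) = 5.32 V.

V ≈ 5.32 V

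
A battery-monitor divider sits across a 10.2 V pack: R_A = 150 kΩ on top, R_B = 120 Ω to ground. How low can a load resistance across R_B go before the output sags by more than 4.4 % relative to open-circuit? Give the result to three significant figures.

R_L(min) ≈ 2.61 kΩ

Output resistance R_th = R_A‖R_B = (150000 × 120)/150100 = 119.9 Ω.
The fractional drop is R_th/(R_th + R_L); requiring this ≤ 0.0440 gives R_L ≥ R_th(1/0.0440 − 1) = 119.9 × 21.73 = 2.61 kΩ.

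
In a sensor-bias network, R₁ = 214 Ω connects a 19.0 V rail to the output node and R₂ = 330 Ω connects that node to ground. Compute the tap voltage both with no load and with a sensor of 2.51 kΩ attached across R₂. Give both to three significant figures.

Unloaded: 11.5 V; loaded: 11.0 V

Open-circuit: V = 19.0 × 330/(214 + 330) = 11.5 V.
With the load, R₂ becomes R₂‖R_L = 291.7 Ω, so V = 19.0 × 291.7/505.7 = 11.0 V.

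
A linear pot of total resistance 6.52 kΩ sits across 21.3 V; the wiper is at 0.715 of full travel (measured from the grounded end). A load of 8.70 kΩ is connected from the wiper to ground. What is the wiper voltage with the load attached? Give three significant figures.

The wiper splits the pot into (1−α)R = 1.858 kΩ above and αR = 4.662 kΩ below.
Lower section ‖ load = 3.035 kΩ.
V_wiper = 21.3 × 3.035/(1.858 + 3.035) = 13.2 V.

V ≈ 13.2 V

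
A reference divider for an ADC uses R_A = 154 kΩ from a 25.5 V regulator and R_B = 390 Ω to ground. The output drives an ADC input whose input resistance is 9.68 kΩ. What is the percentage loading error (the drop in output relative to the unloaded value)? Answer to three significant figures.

3.86 %

The divider's output (Thévenin) resistance is R_A‖R_B = 389.0 Ω.
Fractional drop under load = R_th/(R_th + R_L) = 389.0 / (389.0 + 9680) = 0.03863.
So the output falls by 3.86 %.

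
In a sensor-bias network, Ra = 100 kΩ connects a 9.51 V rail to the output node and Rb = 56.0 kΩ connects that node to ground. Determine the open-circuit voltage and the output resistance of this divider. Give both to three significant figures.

V_th is the open-circuit tap voltage: 9.51 × 56.0/(100 + 56.0) = 3.41 V.
With the supply zeroed, Ra and Rb appear in parallel from the tap: R_th = Ra‖Rb = (100 × 56.0)/156.0 = 35.9 kΩ.

V_th = 3.41 V, R_th = 35.9 kΩ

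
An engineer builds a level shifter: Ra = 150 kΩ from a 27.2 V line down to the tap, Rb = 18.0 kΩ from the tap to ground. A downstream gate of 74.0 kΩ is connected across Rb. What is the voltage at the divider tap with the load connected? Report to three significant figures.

V_out ≈ 2.39 V

The load sits in parallel with Rb: Rb‖R_L = (18.0 × 74.0) / (18.0 + 74.0) = 14.48 kΩ.
V_out = 27.2 × 14.48 / (150 + 14.48) = 27.2 × 14.48/164.5 = 2.39 V.
(Unloaded it would have been 2.91 V.)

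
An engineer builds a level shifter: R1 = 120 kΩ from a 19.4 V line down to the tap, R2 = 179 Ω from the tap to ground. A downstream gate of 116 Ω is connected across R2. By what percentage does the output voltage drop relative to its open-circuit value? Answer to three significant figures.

60.6 %

Unloaded V = 19.4 × 179/120200 = 0.02890 V.
Loaded: R2‖R_L = 70.39 Ω, giving V = 19.4 × 70.39/120100 = 0.01137 V.
Drop = (0.02890 − 0.01137) / 0.02890 = 60.6 %.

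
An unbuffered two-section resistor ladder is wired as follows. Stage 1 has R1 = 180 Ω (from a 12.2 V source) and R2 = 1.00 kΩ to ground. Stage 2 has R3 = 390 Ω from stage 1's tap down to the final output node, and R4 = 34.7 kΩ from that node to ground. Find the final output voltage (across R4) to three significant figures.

V_out ≈ 10.2 V

Stage 2 presents R3+R4 = 35090 Ω as a load on stage 1's tap.
Stage 1's lower leg becomes R2‖(R3+R4) = 972.3 Ω, so V_mid = 12.2 × 972.3/1152 = 10.29 V.
Stage 2 is itself unloaded: V_out = V_mid × R4/(R3+R4) = 10.29 × 34700/35090 = 10.2 V.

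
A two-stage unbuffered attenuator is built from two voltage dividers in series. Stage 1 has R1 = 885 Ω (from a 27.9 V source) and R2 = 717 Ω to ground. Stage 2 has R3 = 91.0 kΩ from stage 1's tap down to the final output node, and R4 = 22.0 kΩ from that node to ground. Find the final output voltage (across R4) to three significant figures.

Stage 2 presents R3+R4 = 113000 Ω as a load on stage 1's tap.
Stage 1's lower leg becomes R2‖(R3+R4) = 712.5 Ω, so V_mid = 27.9 × 712.5/1597 = 12.44 V.
Stage 2 is itself unloaded: V_out = V_mid × R4/(R3+R4) = 12.44 × 22000/113000 = 2.42 V.

V_out ≈ 2.42 V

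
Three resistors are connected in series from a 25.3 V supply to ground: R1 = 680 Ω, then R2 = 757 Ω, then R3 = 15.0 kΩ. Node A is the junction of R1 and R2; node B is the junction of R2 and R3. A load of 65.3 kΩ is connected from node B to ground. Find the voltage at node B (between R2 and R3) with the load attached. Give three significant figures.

At node B, R3 is in parallel with the load: R3‖R_L = 12200 Ω.
Below node A the resistance is R2 + (R3‖R_L) = 12960 Ω, so V_A = 25.3 × 12960/13640 = 24.04 V.
Then V_B = V_A × (R3‖R_L)/(R2 + R3‖R_L) = 24.04 × 12200/12960 = 22.6 V.

V ≈ 22.6 V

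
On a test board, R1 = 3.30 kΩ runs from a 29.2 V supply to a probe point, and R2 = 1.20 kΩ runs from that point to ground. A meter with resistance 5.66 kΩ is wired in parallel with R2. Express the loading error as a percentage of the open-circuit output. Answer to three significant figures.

The divider's output (Thévenin) resistance is R1‖R2 = 0.8800 kΩ.
Fractional drop under load = R_th/(R_th + R_L) = 0.8800 / (0.8800 + 5.66) = 0.1346.
So the output falls by 13.5 %.

13.5 %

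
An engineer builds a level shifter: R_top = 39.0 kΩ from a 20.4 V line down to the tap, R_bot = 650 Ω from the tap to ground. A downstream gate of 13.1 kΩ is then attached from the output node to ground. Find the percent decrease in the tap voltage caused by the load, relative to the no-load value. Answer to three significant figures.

The divider's output (Thévenin) resistance is R_top‖R_bot = 639.3 Ω.
Fractional drop under load = R_th/(R_th + R_L) = 639.3 / (639.3 + 13100) = 0.04653.
So the output falls by 4.65 %.

4.65 %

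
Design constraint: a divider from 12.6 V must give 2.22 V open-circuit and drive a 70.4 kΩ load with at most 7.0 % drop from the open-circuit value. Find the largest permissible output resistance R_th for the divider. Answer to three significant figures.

Loading drop = R_th/(R_th + R_L) ≤ 0.0700, so R_th ≤ R_L · ε/(1−ε) = 70.4 kΩ × 0.0700/0.9300 = 5.30 kΩ.
(Any R1, R2 with R2/(R1+R2) = 0.176 and R1‖R2 ≤ 5.30 kΩ will meet the spec.)

R_th ≤ 5.30 kΩ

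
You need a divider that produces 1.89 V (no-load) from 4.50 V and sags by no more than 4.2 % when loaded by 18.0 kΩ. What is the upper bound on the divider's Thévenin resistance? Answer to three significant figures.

R_th ≤ 789 Ω

Loading drop = R_th/(R_th + R_L) ≤ 0.0420, so R_th ≤ R_L · ε/(1−ε) = 18.0 kΩ × 0.0420/0.9580 = 789 Ω.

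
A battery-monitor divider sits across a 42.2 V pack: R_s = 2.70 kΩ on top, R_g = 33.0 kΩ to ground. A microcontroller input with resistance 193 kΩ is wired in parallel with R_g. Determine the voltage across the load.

The load sits in parallel with R_g: R_g‖R_L = (33.0 × 193) / (33.0 + 193) = 28.18 kΩ.
V_out = 42.2 × 28.18 / (2.70 + 28.18) = 42.2 × 28.18/30.88 = 38.5 V.

V_out ≈ 38.5 V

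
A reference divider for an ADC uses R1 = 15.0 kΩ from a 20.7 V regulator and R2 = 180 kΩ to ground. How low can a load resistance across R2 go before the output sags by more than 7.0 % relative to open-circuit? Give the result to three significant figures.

R_L(min) ≈ 184 kΩ

Output resistance R_th = R1‖R2 = (15.0 × 180)/195.0 = 13.85 kΩ.
The fractional drop is R_th/(R_th + R_L); requiring this ≤ 0.0700 gives R_L ≥ R_th(1/0.0700 − 1) = 13.85 × 13.29 = 184 kΩ.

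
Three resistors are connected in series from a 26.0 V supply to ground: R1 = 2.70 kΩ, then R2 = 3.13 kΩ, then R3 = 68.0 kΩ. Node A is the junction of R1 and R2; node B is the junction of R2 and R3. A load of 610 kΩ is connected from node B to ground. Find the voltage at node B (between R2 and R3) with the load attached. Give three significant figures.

V ≈ 23.7 V

At node B, R3 is in parallel with the load: R3‖R_L = 61.18 kΩ.
Below node A the resistance is R2 + (R3‖R_L) = 64.31 kΩ, so V_A = 26.0 × 64.31/67.01 = 24.95 V.
Then V_B = V_A × (R3‖R_L)/(R2 + R3‖R_L) = 24.95 × 61.18/64.31 = 23.7 V.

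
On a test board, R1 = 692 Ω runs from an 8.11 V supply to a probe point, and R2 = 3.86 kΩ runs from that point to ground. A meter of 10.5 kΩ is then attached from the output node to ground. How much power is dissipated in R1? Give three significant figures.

P ≈ 3.69 mW

Total resistance from the source is R1 + (R2‖R_L) = 3514 Ω, so I = 8.11/3514 Ω = 2.308 mA.
P = I²·R1 = (2.308 mA)² × 692 Ω = 3.69 mW.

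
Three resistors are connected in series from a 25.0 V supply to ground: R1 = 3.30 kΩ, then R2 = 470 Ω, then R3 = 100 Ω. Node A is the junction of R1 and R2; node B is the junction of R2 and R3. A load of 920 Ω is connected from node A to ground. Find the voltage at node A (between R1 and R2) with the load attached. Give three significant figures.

Below node A the series string R2+R3 = 570.0 Ω sits in parallel with the 920 Ω load: 351.9 Ω.
V_A = 25.0 × 351.9/(3300 + 351.9) = 2.41 V.

V ≈ 2.41 V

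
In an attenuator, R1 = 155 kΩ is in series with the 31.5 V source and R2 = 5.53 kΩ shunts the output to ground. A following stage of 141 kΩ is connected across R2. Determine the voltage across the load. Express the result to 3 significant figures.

V_out ≈ 1.05 V

The load sits in parallel with R2: R2‖R_L = (5.53 × 141) / (5.53 + 141) = 5.321 kΩ.
V_out = 31.5 × 5.321 / (155 + 5.321) = 31.5 × 5.321/160.3 = 1.05 V.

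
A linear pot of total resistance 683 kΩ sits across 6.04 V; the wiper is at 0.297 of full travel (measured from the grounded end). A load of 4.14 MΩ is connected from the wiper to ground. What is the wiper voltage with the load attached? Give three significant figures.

V ≈ 1.73 V

The wiper splits the pot into (1−α)R = 480.1 kΩ above and αR = 202.9 kΩ below.
Lower section ‖ load = 193.4 kΩ.
V_wiper = 6.04 × 193.4/(480.1 + 193.4) = 1.73 V.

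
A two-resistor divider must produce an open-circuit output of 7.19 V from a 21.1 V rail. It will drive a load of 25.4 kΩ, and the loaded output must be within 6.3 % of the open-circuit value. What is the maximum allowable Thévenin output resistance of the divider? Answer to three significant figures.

Loading drop = R_th/(R_th + R_L) ≤ 0.0630, so R_th ≤ R_L · ε/(1−ε) = 25.4 kΩ × 0.0630/0.9370 = 1.71 kΩ.

R_th ≤ 1.71 kΩ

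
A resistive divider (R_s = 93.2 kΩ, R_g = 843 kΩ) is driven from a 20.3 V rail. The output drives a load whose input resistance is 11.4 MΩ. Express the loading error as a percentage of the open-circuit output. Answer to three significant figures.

The divider's output (Thévenin) resistance is R_s‖R_g = 83.92 kΩ.
Fractional drop under load = R_th/(R_th + R_L) = 83.92 / (83.92 + 11400) = 0.007308.
So the output falls by 0.731 %.

0.731 %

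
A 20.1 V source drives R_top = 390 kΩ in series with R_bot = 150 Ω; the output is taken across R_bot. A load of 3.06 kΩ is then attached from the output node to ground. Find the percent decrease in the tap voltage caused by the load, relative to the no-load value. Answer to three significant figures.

4.67 %

The divider's output (Thévenin) resistance is R_top‖R_bot = 149.9 Ω.
Fractional drop under load = R_th/(R_th + R_L) = 149.9 / (149.9 + 3060) = 0.04671.
So the output falls by 4.67 %.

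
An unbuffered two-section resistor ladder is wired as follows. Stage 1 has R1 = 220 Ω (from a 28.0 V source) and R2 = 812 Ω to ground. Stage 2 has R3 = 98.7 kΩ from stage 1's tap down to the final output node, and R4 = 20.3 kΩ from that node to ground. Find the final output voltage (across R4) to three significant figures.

V_out ≈ 3.75 V

Stage 2 presents R3+R4 = 119000 Ω as a load on stage 1's tap.
Stage 1's lower leg becomes R2‖(R3+R4) = 806.5 Ω, so V_mid = 28.0 × 806.5/1026 = 22.00 V.
Stage 2 is itself unloaded: V_out = V_mid × R4/(R3+R4) = 22.00 × 20300/119000 = 3.75 V.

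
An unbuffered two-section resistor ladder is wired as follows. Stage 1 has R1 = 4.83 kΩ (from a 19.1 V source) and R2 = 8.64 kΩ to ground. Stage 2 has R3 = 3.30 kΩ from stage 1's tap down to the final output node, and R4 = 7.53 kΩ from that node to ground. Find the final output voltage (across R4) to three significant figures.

V_out ≈ 6.62 V

Stage 2 presents R3+R4 = 10.83 kΩ as a load on stage 1's tap.
Stage 1's lower leg becomes R2‖(R3+R4) = 4.806 kΩ, so V_mid = 19.1 × 4.806/9.636 = 9.526 V.
Stage 2 is itself unloaded: V_out = V_mid × R4/(R3+R4) = 9.526 × 7.53/10.83 = 6.62 V.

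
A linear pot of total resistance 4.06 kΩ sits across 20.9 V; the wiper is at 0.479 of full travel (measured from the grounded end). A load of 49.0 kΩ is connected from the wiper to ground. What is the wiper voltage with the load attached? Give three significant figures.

V ≈ 9.81 V

The wiper splits the pot into (1−α)R = 2.115 kΩ above and αR = 1.945 kΩ below.
Lower section ‖ load = 1.871 kΩ.
V_wiper = 20.9 × 1.871/(2.115 + 1.871) = 9.81 V.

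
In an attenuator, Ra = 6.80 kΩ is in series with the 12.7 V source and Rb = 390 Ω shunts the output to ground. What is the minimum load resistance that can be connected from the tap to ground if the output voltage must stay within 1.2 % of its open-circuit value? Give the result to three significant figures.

R_L(min) ≈ 30.4 kΩ

Output resistance R_th = Ra‖Rb = (6800 × 390)/7190 = 368.8 Ω.
The fractional drop is R_th/(R_th + R_L); requiring this ≤ 0.0120 gives R_L ≥ R_th(1/0.0120 − 1) = 368.8 × 82.33 = 30.4 kΩ.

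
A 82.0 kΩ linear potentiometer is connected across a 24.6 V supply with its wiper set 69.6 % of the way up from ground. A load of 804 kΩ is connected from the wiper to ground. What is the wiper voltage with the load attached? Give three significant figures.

The wiper splits the pot into (1−α)R = 24.93 kΩ above and αR = 57.07 kΩ below.
Lower section ‖ load = 53.29 kΩ.
V_wiper = 24.6 × 53.29/(24.93 + 53.29) = 16.8 V.

V ≈ 16.8 V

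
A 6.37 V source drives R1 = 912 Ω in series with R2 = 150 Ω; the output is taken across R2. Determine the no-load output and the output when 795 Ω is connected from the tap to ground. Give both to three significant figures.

Open-circuit: V = 6.37 × 150/(912 + 150) = 0.900 V.
With the load, R2 becomes R2‖R_L = 126.2 Ω, so V = 6.37 × 126.2/1038 = 0.774 V.

Unloaded: 0.900 V; loaded: 0.774 V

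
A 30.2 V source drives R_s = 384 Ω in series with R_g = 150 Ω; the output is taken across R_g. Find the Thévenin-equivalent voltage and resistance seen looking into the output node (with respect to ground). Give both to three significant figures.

V_th is the open-circuit tap voltage: 30.2 × 150/(384 + 150) = 8.48 V.
With the supply zeroed, R_s and R_g appear in parallel from the tap: R_th = R_s‖R_g = (384 × 150)/534.0 = 108 Ω.

V_th = 8.48 V, R_th = 108 Ω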